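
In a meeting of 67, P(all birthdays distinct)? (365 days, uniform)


P(all different) = Π(365-i)/365 for i=0..66
= (365/365)×(364/365)×...×(299/365)
= 0.001560

P ≈ 0.0016 ≈ 0.16%


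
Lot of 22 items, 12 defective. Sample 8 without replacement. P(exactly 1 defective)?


Hypergeometric: C(12,1)×C(10,7)/C(22,8)
= 12×120/319770 = 16/3553

P(X=1) = 16/3553 ≈ 0.45%


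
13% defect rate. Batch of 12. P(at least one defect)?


P(all good) = (87/100)^12 = 188031682201497672618081/1000000000000000000000000
P(≥1 defect) = 811968317798502327381919/1000000000000000000000000

P = 811968317798502327381919/1000000000000000000000000 ≈ 81.20%


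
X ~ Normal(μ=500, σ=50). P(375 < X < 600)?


z₁=(375-500)/50=-2.5, z₂=(600-500)/50=2.0
P = Φ(2.0) - Φ(-2.5) = 0.977250 - 0.006210 = 0.971040 ≈ 0.9710

P(375 < X < 600) ≈ 0.9710


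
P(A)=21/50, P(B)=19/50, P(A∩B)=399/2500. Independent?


P(A)×P(B) = 399/2500
P(A∩B) = 399/2500
Equal ✓ → Independent

Yes, independent


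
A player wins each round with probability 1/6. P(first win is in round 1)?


Geometric: P(X=1) = (1-p)^(k-1)×p = (5/6)^0×1/6 = 1/6

P(X=1) = 1/6 ≈ 16.67%


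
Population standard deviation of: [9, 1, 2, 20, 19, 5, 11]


Mean = 67/7
  (9-67/7)²=16/49
  (1-67/7)²=3600/49
  (2-67/7)²=2809/49
  (20-67/7)²=5329/49
  (19-67/7)²=4356/49
  (5-67/7)²=1024/49
  (11-67/7)²=100/49
Σ(x-μ)² = 2462/7
σ² = (2462/7)/7 = 2462/49

σ = √(2462/49) ≈ 7.0884


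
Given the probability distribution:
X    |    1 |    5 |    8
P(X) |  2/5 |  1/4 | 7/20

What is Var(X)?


E[X] = 89/20
E[X²] = 581/20
Var(X) = E[X²] - (E[X])² = 581/20 - 7921/400 = 3699/400

Var(X) = 3699/400 ≈ 9.2475


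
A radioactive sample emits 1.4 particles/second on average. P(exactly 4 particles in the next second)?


Poisson(λ=1.4): P(X=4) = e^(-λ)×λ^k/k!
= e^(-1.4) × 1.4^4 / 4!
≈ 0.2465969639 × 3.8416 / 24 ≈ 0.039472

P(X=4) ≈ 0.039472 ≈ 3.95%


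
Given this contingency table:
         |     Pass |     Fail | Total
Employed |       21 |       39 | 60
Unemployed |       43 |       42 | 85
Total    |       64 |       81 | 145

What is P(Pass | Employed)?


P(Pass | Employed) = 21/(21+39) = 21/60 = 7/20

P(Pass|Employed) = 7/20 ≈ 35.00%


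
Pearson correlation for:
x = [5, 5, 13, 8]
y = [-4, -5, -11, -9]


n=4, Σx=31, Σy=-29, Σxy=-260, Σx²=283, Σy²=243
r = (4×(-260) - 31×(-29))/√((4×283 - 31²)(4×243 - (-29)²))
= -141/√(171×131) = -141/√22401 ≈ -141/149.6696 ≈ -0.9421

r ≈ -0.9421


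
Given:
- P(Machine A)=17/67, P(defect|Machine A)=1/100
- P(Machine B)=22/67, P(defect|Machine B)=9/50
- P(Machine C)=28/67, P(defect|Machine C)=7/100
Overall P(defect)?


P(B) = Σ P(B|Aᵢ)×P(Aᵢ)
  1/100×17/67 = 17/6700
  9/50×22/67 = 99/1675
  7/100×28/67 = 49/1675
Sum = 609/6700

P(defect) = 609/6700 ≈ 9.09%


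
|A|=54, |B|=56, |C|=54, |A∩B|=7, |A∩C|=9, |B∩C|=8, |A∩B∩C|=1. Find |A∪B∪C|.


|A∪B∪C| = 54+56+54-7-9-8+1 = 141

|A∪B∪C| = 141


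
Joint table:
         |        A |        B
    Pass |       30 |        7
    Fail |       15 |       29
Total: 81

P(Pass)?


P(Pass) = (30+7)/81 = 37/81

P(Pass) = 37/81 ≈ 45.68%


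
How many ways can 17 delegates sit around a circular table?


Circular arrangements of 17 distinct objects: fix one position to break rotational symmetry.
(n-1)! = 16! = 20922789888000

20922789888000


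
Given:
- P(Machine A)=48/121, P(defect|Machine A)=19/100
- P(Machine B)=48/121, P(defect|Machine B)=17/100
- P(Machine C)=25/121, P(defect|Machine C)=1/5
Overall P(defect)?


P(B) = Σ P(B|Aᵢ)×P(Aᵢ)
  19/100×48/121 = 228/3025
  17/100×48/121 = 204/3025
  1/5×25/121 = 5/121
Sum = 557/3025

P(defect) = 557/3025 ≈ 18.41%


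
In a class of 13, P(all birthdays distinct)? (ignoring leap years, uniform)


P(all different) = Π(365-i)/365 for i=0..12
= (365/365)×(364/365)×...×(353/365)
= 0.805590

P ≈ 0.8056 ≈ 80.56%


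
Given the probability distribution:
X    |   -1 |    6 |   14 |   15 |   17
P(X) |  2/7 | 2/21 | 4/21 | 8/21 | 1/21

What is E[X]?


E[X] = Σ x·P(X=x)
= (-1)×(2/7) + (6)×(2/21) + (14)×(4/21) + (15)×(8/21) + (17)×(1/21)
= 199/21

E[X] = 199/21


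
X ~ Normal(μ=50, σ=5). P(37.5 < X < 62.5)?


z₁=(37.5-50)/5=-2.5, z₂=(62.5-50)/5=2.5
P = Φ(2.5) - Φ(-2.5) = 0.993790 - 0.006210 = 0.987580 ≈ 0.9876

P(37.5 < X < 62.5) ≈ 0.9876


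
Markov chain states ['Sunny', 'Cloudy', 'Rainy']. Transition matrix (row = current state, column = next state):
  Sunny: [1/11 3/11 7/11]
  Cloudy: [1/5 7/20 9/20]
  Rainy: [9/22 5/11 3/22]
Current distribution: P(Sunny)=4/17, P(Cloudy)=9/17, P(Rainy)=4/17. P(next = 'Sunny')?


P(next=Sunny) = Σᵢ P(now=i)×P(i→Sunny)
= 4/17×1/11 + 9/17×1/5 + 4/17×9/22
= 4/187 + 9/85 + 18/187 = 19/85

P = 19/85 ≈ 0.2235


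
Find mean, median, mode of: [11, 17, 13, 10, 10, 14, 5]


Sorted: [5, 10, 10, 11, 13, 14, 17]
Mean = 80/7
Median = 11
Freq: {11: 1, 17: 1, 13: 1, 10: 2, 14: 1, 5: 1}
Mode: [10]

Mean=80/7, Median=11, Mode=10


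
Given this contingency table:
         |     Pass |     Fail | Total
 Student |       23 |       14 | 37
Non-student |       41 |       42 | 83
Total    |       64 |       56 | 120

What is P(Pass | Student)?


P(Pass | Student) = 23/(23+14) = 23/37

P(Pass|Student) = 23/37 ≈ 62.16%


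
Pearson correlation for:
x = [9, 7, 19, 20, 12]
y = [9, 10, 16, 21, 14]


n=5, Σx=67, Σy=70, Σxy=1043, Σx²=1035, Σy²=1074
r = (5×1043 - 67×70)/√((5×1035 - 67²)(5×1074 - 70²))
= 525/√(686×470) = 525/√322420 ≈ 525/567.8204 ≈ 0.9246

r ≈ 0.9246


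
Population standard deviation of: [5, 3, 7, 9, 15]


Mean = 39/5
  (5-39/5)²=196/25
  (3-39/5)²=576/25
  (7-39/5)²=16/25
  (9-39/5)²=36/25
  (15-39/5)²=1296/25
Σ(x-μ)² = 424/5
σ² = (424/5)/5 = 424/25

σ = √(424/25) ≈ 4.1183


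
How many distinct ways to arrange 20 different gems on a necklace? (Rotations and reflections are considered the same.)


Free circular arrangements: rotations and reflections both identified.
(n-1)!/2 = 19!/2 = 121645100408832000/2 = 60822550204416000

60822550204416000


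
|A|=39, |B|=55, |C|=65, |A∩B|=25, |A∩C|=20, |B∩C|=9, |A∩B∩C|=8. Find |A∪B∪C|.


|A∪B∪C| = 39+55+65-25-20-9+8 = 113

|A∪B∪C| = 113


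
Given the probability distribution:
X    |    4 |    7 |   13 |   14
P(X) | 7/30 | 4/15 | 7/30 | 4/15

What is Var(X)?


E[X] = 287/30
E[X²] = 217/2
Var(X) = E[X²] - (E[X])² = 217/2 - 82369/900 = 15281/900

Var(X) = 15281/900 ≈ 16.9789


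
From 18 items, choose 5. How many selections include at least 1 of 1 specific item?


Complement: C(18,5) - C(17,5) = 8568 - 6188 = 2380

2380


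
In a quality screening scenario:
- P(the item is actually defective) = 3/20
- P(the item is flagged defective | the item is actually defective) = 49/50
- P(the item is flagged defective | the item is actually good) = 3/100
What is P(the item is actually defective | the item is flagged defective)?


Using Bayes' theorem:
P(A|B) = P(B|A)·P(A) / P(B)

P(the item is flagged defective) = 49/50 × 3/20 + 3/100 × 17/20
= 147/1000 + 51/2000 = 69/400

P(the item is actually defective|the item is flagged defective) = (147/1000) / (69/400) = 98/115

P(the item is actually defective|the item is flagged defective) = 98/115 ≈ 85.22%


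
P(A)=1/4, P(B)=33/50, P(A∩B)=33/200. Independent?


P(A)×P(B) = 33/200
P(A∩B) = 33/200
Equal ✓ → Independent

Yes, independent


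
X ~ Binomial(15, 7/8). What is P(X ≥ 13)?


P(X ≥ 13) = Σ P(X=i) for i=13..15
P(X=13) = 10173346092735/35184372088832
P(X=14) = 10173346092735/35184372088832
P(X=15) = 4747561509943/35184372088832
Sum = 25094253695413/35184372088832

P(X ≥ 13) = 25094253695413/35184372088832 ≈ 71.32%


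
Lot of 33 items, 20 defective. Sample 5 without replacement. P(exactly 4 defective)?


Hypergeometric: C(20,4)×C(13,1)/C(33,5)
= 4845×13/237336 = 20995/79112

P(X=4) = 20995/79112 ≈ 26.54%


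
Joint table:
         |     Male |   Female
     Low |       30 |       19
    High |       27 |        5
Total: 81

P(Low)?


P(Low) = (30+19)/81 = 49/81

P(Low) = 49/81 ≈ 60.49%


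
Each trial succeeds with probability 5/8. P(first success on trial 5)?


Geometric: P(X=5) = (1-p)^(k-1)×p = (3/8)^4×5/8 = 405/32768

P(X=5) = 405/32768 ≈ 1.24%


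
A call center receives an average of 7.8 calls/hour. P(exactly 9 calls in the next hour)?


Poisson(λ=7.8): P(X=9) = e^(-λ)×λ^k/k!
= e^(-7.8) × 7.8^9 / 9!
≈ 0.000409734979 × 106868920.913 / 362880 ≈ 0.120668

P(X=9) ≈ 0.120668 ≈ 12.07%


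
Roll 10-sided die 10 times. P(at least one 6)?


P(no 6)^10 = (9/10)^10 = 3486784401/10000000000
P(≥1) = 1 - 3486784401/10000000000 = 6513215599/10000000000

P = 6513215599/10000000000 ≈ 65.13%


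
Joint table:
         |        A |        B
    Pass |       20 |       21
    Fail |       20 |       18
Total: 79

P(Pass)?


P(Pass) = (20+21)/79 = 41/79

P(Pass) = 41/79 ≈ 51.90%


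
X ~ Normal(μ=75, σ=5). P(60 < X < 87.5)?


z₁=(60-75)/5=-3.0, z₂=(87.5-75)/5=2.5
P = Φ(2.5) - Φ(-3.0) = 0.993790 - 0.001350 = 0.992440 ≈ 0.9924

P(60 < X < 87.5) ≈ 0.9924


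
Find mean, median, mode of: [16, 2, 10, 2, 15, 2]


Sorted: [2, 2, 2, 10, 15, 16]
Mean = 47/6
Median = 6
Freq: {16: 1, 2: 3, 10: 1, 15: 1}
Mode: [2]

Mean=47/6, Median=6, Mode=2


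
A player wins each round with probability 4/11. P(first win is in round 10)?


Geometric: P(X=10) = (1-p)^(k-1)×p = (7/11)^9×4/11 = 161414428/25937424601

P(X=10) = 161414428/25937424601 ≈ 0.62%


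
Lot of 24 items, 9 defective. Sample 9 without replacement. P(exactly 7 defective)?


Hypergeometric: C(9,7)×C(15,2)/C(24,9)
= 36×105/1307504 = 945/326876

P(X=7) = 945/326876 ≈ 0.29%


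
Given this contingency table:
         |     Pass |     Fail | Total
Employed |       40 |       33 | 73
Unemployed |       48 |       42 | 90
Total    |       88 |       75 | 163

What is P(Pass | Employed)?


P(Pass | Employed) = 40/(40+33) = 40/73

P(Pass|Employed) = 40/73 ≈ 54.79%


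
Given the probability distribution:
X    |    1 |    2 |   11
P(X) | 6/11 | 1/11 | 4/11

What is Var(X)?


E[X] = 52/11
E[X²] = 494/11
Var(X) = E[X²] - (E[X])² = 494/11 - 2704/121 = 2730/121

Var(X) = 2730/121 ≈ 22.5620


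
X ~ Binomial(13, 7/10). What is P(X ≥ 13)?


P(X ≥ 13) = Σ P(X=i) for i=13..13
P(X=13) = 96889010407/10000000000000
Sum = 96889010407/10000000000000

P(X ≥ 13) = 96889010407/10000000000000 ≈ 0.97%


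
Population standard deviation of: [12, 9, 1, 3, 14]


Mean = 39/5
  (12-39/5)²=441/25
  (9-39/5)²=36/25
  (1-39/5)²=1156/25
  (3-39/5)²=576/25
  (14-39/5)²=961/25
Σ(x-μ)² = 634/5
σ² = (634/5)/5 = 634/25

σ = √(634/25) ≈ 5.0359


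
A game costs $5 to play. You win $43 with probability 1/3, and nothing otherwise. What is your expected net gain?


E[gain] = (43-5)×1/3 + (-5)×2/3
= 38/3 - 10/3 = 28/3

Expected net gain = $28/3 ≈ $9.33


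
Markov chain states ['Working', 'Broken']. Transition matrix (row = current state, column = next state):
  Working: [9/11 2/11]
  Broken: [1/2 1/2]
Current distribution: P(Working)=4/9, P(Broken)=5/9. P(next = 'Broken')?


P(next=Broken) = Σᵢ P(now=i)×P(i→Broken)
= 4/9×2/11 + 5/9×1/2
= 8/99 + 5/18 = 71/198

P = 71/198 ≈ 0.3586


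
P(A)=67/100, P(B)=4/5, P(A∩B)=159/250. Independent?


P(A)×P(B) = 67/125
P(A∩B) = 159/250
Not equal → NOT independent

No, not independent


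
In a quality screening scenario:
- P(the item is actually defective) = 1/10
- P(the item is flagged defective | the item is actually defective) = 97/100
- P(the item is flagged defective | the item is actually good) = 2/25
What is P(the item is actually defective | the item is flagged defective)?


Using Bayes' theorem:
P(A|B) = P(B|A)·P(A) / P(B)

P(the item is flagged defective) = 97/100 × 1/10 + 2/25 × 9/10
= 97/1000 + 9/125 = 169/1000

P(the item is actually defective|the item is flagged defective) = (97/1000) / (169/1000) = 97/169

P(the item is actually defective|the item is flagged defective) = 97/169 ≈ 57.40%


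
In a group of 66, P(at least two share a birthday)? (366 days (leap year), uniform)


P(all different) = Π(366-i)/366 for i=0..65
= 0.001939
P(match) = 1 - 0.001939 = 0.998061

P ≈ 0.9981 ≈ 99.81%


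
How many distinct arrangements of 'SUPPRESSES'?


Letters: 10, freq: {'S': 4, 'U': 1, 'P': 2, 'R': 1, 'E': 2}
10!/(4!×1!×2!×1!×2!) = 3628800/96 = 37800

37800


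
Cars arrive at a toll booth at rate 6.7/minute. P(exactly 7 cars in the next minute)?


Poisson(λ=6.7): P(X=7) = e^(-λ)×λ^k/k!
= e^(-6.7) × 6.7^7 / 7!
≈ 0.001230911903 × 606071.160532 / 5040 ≈ 0.148020

P(X=7) ≈ 0.148020 ≈ 14.80%


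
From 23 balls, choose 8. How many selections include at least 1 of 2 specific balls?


Complement: C(23,8) - C(21,8) = 490314 - 203490 = 286824

286824


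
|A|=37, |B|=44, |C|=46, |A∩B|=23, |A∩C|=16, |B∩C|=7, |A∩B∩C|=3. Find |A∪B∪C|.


|A∪B∪C| = 37+44+46-23-16-7+3 = 84

|A∪B∪C| = 84


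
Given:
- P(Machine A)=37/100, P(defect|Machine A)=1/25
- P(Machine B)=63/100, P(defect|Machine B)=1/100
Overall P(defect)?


P(B) = Σ P(B|Aᵢ)×P(Aᵢ)
  1/25×37/100 = 37/2500
  1/100×63/100 = 63/10000
Sum = 211/10000

P(defect) = 211/10000 ≈ 2.11%


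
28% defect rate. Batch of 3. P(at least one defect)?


P(all good) = (18/25)^3 = 5832/15625
P(≥1 defect) = 9793/15625

P = 9793/15625 ≈ 62.68%


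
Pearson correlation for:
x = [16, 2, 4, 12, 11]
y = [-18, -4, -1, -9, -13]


n=5, Σx=45, Σy=-45, Σxy=-551, Σx²=541, Σy²=591
r = (5×(-551) - 45×(-45))/√((5×541 - 45²)(5×591 - (-45)²))
= -730/√(680×930) = -730/√632400 ≈ -730/795.2358 ≈ -0.9180

r ≈ -0.9180


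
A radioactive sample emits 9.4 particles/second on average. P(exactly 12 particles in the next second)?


Poisson(λ=9.4): P(X=12) = e^(-λ)×λ^k/k!
= e^(-9.4) × 9.4^12 / 12!
≈ 8.272406556e-05 × 475920314814 / 479001600 ≈ 0.082192

P(X=12) ≈ 0.082192 ≈ 8.22%


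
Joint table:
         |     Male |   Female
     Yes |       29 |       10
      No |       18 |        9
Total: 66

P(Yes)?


P(Yes) = (29+10)/66 = 39/66 = 13/22

P(Yes) = 13/22 ≈ 59.09%


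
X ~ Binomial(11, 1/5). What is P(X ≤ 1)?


P(X ≤ 1) = Σ P(X=i) for i=0..1
P(X=0) = 4194304/48828125
P(X=1) = 11534336/48828125
Sum = 3145728/9765625

P(X ≤ 1) = 3145728/9765625 ≈ 32.21%


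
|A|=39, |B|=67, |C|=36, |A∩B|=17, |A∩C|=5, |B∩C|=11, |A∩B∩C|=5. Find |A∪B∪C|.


|A∪B∪C| = 39+67+36-17-5-11+5 = 114

|A∪B∪C| = 114


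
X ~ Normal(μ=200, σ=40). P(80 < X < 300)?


z₁=(80-200)/40=-3.0, z₂=(300-200)/40=2.5
P = Φ(2.5) - Φ(-3.0) = 0.993790 - 0.001350 = 0.992440 ≈ 0.9924

P(80 < X < 300) ≈ 0.9924


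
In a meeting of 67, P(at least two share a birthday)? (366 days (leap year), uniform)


P(all different) = Π(366-i)/366 for i=0..66
= 0.001590
P(match) = 1 - 0.001590 = 0.998410

P ≈ 0.9984 ≈ 99.84%


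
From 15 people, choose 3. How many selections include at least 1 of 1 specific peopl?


Complement: C(15,3) - C(14,3) = 455 - 364 = 91

91


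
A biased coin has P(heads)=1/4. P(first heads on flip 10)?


Geometric: P(X=10) = (1-p)^(k-1)×p = (3/4)^9×1/4 = 19683/1048576

P(X=10) = 19683/1048576 ≈ 1.88%


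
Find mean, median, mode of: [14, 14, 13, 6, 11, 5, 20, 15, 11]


Sorted: [5, 6, 11, 11, 13, 14, 14, 15, 20]
Mean = 109/9
Median = 13
Freq: {14: 2, 13: 1, 6: 1, 11: 2, 5: 1, 20: 1, 15: 1}
Mode: [11, 14]

Mean=109/9, Median=13, Mode=[11, 14]


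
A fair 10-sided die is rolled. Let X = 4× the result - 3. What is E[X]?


E[die] = (1+10)/2 = 11/2
E[X] = 4×11/2 - 3 = 19

E[X] = 19


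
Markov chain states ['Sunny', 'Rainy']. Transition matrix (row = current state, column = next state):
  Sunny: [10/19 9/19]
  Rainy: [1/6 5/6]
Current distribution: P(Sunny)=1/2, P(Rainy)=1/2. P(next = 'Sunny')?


P(next=Sunny) = Σᵢ P(now=i)×P(i→Sunny)
= 1/2×10/19 + 1/2×1/6
= 5/19 + 1/12 = 79/228

P = 79/228 ≈ 0.3465


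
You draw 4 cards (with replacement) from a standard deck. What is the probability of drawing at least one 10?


P(not a 10) = 48/52 = 12/13
P(none in 4 draws) = (12/13)^4 = 20736/28561
P(≥1 10) = 1 - 20736/28561 = 7825/28561

P = 7825/28561 ≈ 27.40%


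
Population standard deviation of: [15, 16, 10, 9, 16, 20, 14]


Mean = 100/7
  (15-100/7)²=25/49
  (16-100/7)²=144/49
  (10-100/7)²=900/49
  (9-100/7)²=1369/49
  (16-100/7)²=144/49
  (20-100/7)²=1600/49
  (14-100/7)²=4/49
Σ(x-μ)² = 598/7
σ² = (598/7)/7 = 598/49

σ = √(598/49) ≈ 3.4934


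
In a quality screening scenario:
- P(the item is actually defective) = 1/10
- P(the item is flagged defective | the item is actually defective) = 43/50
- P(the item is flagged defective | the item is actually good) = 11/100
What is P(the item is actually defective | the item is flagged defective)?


Using Bayes' theorem:
P(A|B) = P(B|A)·P(A) / P(B)

P(the item is flagged defective) = 43/50 × 1/10 + 11/100 × 9/10
= 43/500 + 99/1000 = 37/200

P(the item is actually defective|the item is flagged defective) = (43/500) / (37/200) = 86/185

P(the item is actually defective|the item is flagged defective) = 86/185 ≈ 46.49%


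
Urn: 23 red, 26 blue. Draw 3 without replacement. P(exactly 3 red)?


Hypergeometric: C(23,3)×C(26,0)/C(49,3)
= 1771×1/18424 = 253/2632

P(X=3) = 253/2632 ≈ 9.61%


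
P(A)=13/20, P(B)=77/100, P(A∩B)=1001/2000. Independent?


P(A)×P(B) = 1001/2000
P(A∩B) = 1001/2000
Equal ✓ → Independent

Yes, independent


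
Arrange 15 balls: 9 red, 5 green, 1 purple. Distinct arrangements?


15!/(9!×5!×1!) = 30030

30030


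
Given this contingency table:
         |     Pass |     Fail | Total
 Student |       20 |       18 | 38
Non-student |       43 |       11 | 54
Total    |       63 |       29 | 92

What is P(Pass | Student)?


P(Pass | Student) = 20/(20+18) = 20/38 = 10/19

P(Pass|Student) = 10/19 ≈ 52.63%


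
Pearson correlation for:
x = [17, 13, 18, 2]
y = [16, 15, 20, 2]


n=4, Σx=50, Σy=53, Σxy=831, Σx²=786, Σy²=885
r = (4×831 - 50×53)/√((4×786 - 50²)(4×885 - 53²))
= 674/√(644×731) = 674/√470764 ≈ 674/686.1224 ≈ 0.9823

r ≈ 0.9823


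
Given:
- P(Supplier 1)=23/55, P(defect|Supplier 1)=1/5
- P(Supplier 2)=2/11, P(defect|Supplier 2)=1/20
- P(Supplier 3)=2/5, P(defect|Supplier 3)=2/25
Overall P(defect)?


P(B) = Σ P(B|Aᵢ)×P(Aᵢ)
  1/5×23/55 = 23/275
  1/20×2/11 = 1/110
  2/25×2/5 = 4/125
Sum = 343/2750

P(defect) = 343/2750 ≈ 12.47%


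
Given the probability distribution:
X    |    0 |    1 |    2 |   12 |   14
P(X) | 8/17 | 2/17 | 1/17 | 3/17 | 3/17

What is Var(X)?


E[X] = 82/17
E[X²] = 1026/17
Var(X) = E[X²] - (E[X])² = 1026/17 - 6724/289 = 10718/289

Var(X) = 10718/289 ≈ 37.0865


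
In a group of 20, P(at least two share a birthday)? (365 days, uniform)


P(all different) = Π(365-i)/365 for i=0..19
= 0.588562
P(match) = 1 - 0.588562 = 0.411438

P ≈ 0.4114 ≈ 41.14%


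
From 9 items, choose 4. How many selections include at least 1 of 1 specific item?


Complement: C(9,4) - C(8,4) = 126 - 70 = 56

56


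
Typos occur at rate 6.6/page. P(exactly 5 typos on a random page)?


Poisson(λ=6.6): P(X=5) = e^(-λ)×λ^k/k!
= e^(-6.6) × 6.6^5 / 5!
≈ 0.001360368038 × 12523.32576 / 120 ≈ 0.141969

P(X=5) ≈ 0.141969 ≈ 14.20%


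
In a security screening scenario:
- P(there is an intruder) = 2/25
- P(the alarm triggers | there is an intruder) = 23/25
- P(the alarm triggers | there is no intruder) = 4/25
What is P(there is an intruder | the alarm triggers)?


Using Bayes' theorem:
P(A|B) = P(B|A)·P(A) / P(B)

P(the alarm triggers) = 23/25 × 2/25 + 4/25 × 23/25
= 46/625 + 92/625 = 138/625

P(there is an intruder|the alarm triggers) = (46/625) / (138/625) = 1/3

P(there is an intruder|the alarm triggers) = 1/3 ≈ 33.33%


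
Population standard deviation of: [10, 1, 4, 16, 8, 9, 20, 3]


Mean = 71/8
  (10-71/8)²=81/64
  (1-71/8)²=3969/64
  (4-71/8)²=1521/64
  (16-71/8)²=3249/64
  (8-71/8)²=49/64
  (9-71/8)²=1/64
  (20-71/8)²=7921/64
  (3-71/8)²=2209/64
Σ(x-μ)² = 2375/8
σ² = (2375/8)/8 = 2375/64

σ = √(2375/64) ≈ 6.0917


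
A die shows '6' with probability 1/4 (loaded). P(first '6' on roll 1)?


Geometric: P(X=1) = (1-p)^(k-1)×p = (3/4)^0×1/4 = 1/4

P(X=1) = 1/4 ≈ 25.00%


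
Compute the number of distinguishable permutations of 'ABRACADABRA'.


Letters: 11, freq: {'A': 5, 'B': 2, 'R': 2, 'C': 1, 'D': 1}
11!/(5!×2!×2!×1!×1!) = 39916800/480 = 83160

83160


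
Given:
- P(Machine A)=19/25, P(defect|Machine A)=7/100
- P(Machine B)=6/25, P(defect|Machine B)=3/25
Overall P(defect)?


P(B) = Σ P(B|Aᵢ)×P(Aᵢ)
  7/100×19/25 = 133/2500
  3/25×6/25 = 18/625
Sum = 41/500

P(defect) = 41/500 ≈ 8.20%


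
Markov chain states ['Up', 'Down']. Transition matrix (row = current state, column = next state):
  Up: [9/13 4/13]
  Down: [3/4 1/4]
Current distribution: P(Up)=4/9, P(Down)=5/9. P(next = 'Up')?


P(next=Up) = Σᵢ P(now=i)×P(i→Up)
= 4/9×9/13 + 5/9×3/4
= 4/13 + 5/12 = 113/156

P = 113/156 ≈ 0.7244


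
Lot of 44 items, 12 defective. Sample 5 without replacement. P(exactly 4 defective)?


Hypergeometric: C(12,4)×C(32,1)/C(44,5)
= 495×32/1086008 = 180/12341

P(X=4) = 180/12341 ≈ 1.46%


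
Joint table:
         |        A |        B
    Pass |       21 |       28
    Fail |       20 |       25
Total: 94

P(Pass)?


P(Pass) = (21+28)/94 = 49/94

P(Pass) = 49/94 ≈ 52.13%


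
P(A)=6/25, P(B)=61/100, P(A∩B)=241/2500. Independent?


P(A)×P(B) = 183/1250
P(A∩B) = 241/2500
Not equal → NOT independent

No, not independent


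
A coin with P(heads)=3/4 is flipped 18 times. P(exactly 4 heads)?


Binomial: P(X=4) = C(18,4)×p^4×(1-p)^14
= 3060 × 81/256 × 1/268435456 = 61965/17179869184

P(X=4) = 61965/17179869184 ≈ 0.00%


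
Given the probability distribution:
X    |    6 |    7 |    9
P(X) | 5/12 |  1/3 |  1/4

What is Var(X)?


E[X] = 85/12
E[X²] = 619/12
Var(X) = E[X²] - (E[X])² = 619/12 - 7225/144 = 203/144

Var(X) = 203/144 ≈ 1.4097


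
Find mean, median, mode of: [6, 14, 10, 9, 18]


Sorted: [6, 9, 10, 14, 18]
Mean = 57/5
Median = 10
Freq: {6: 1, 14: 1, 10: 1, 9: 1, 18: 1}
Mode: No mode

Mean=57/5, Median=10, Mode=No mode


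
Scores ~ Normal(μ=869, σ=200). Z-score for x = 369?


z = (x - μ)/σ = (369 - 869)/200 = -2.5

z = -2.5


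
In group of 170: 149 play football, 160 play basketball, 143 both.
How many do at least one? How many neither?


|A∪B| = 149+160-143 = 166
Neither = 170-166 = 4

At least one: 166; Neither: 4


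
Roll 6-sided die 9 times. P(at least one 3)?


P(no 3)^9 = (5/6)^9 = 1953125/10077696
P(≥1) = 1 - 1953125/10077696 = 8124571/10077696

P = 8124571/10077696 ≈ 80.62%


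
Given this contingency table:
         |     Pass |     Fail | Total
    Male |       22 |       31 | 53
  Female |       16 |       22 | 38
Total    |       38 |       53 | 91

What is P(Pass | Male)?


P(Pass | Male) = 22/(22+31) = 22/53

P(Pass|Male) = 22/53 ≈ 41.51%


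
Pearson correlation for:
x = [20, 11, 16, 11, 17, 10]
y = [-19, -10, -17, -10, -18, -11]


n=6, Σx=85, Σy=-85, Σxy=-1288, Σx²=1287, Σy²=1295
r = (6×(-1288) - 85×(-85))/√((6×1287 - 85²)(6×1295 - (-85)²))
= -503/√(497×545) = -503/√270865 ≈ -503/520.4469 ≈ -0.9665

r ≈ -0.9665


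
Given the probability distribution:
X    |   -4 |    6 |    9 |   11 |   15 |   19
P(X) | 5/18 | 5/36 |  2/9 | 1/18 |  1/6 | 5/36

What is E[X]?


E[X] = Σ x·P(X=x)
= (-4)×(5/18) + (6)×(5/36) + (9)×(2/9) + (11)×(1/18) + (15)×(1/6) + (19)×(5/36)
= 269/36

E[X] = 269/36


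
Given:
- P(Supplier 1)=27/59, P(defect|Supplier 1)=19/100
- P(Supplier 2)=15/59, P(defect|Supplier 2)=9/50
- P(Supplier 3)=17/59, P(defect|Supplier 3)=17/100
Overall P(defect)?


P(B) = Σ P(B|Aᵢ)×P(Aᵢ)
  19/100×27/59 = 513/5900
  9/50×15/59 = 27/590
  17/100×17/59 = 289/5900
Sum = 268/1475

P(defect) = 268/1475 ≈ 18.17%


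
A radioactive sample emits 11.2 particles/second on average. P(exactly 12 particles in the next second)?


Poisson(λ=11.2): P(X=12) = e^(-λ)×λ^k/k!
= e^(-11.2) × 11.2^12 / 12!
≈ 1.367419607e-05 × 3.89597599255e+12 / 479001600 ≈ 0.111220

P(X=12) ≈ 0.111220 ≈ 11.12%


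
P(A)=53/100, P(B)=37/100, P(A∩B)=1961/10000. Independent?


P(A)×P(B) = 1961/10000
P(A∩B) = 1961/10000
Equal ✓ → Independent

Yes, independent


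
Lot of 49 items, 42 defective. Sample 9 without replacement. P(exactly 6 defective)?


Hypergeometric: C(42,6)×C(7,3)/C(49,9)
= 5245786×35/2054455634 = 45695/511313

P(X=6) = 45695/511313 ≈ 8.94%


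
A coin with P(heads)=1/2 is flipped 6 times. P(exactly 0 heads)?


Binomial: P(X=0) = C(6,0)×p^0×(1-p)^6
= 1 × 1 × 1/64 = 1/64

P(X=0) = 1/64 ≈ 1.56%


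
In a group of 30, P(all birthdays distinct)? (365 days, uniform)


P(all different) = Π(365-i)/365 for i=0..29
= (365/365)×(364/365)×...×(336/365)
= 0.293684

P ≈ 0.2937 ≈ 29.37%


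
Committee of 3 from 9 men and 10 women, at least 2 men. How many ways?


Count by #men:
  2M,1W: C(9,2)×C(10,1)=360
  3M,0W: C(9,3)×C(10,0)=84
Total = 444

444


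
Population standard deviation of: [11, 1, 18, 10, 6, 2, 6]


Mean = 54/7
  (11-54/7)²=529/49
  (1-54/7)²=2209/49
  (18-54/7)²=5184/49
  (10-54/7)²=256/49
  (6-54/7)²=144/49
  (2-54/7)²=1600/49
  (6-54/7)²=144/49
Σ(x-μ)² = 1438/7
σ² = (1438/7)/7 = 1438/49

σ = √(1438/49) ≈ 5.4173


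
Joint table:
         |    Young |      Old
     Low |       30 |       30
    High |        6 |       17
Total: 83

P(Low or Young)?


P(Low∨Young) = P(Low) + P(Young) - P(Low∧Young)
= (60 + 36 - 30)/83 = 66/83

P = 66/83 ≈ 79.52%


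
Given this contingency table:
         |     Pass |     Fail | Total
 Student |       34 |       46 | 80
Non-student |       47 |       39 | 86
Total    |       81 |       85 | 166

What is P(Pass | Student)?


P(Pass | Student) = 34/(34+46) = 34/80 = 17/40

P(Pass|Student) = 17/40 ≈ 42.50%


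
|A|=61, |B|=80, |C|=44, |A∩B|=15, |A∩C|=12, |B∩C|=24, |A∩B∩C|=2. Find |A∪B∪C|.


|A∪B∪C| = 61+80+44-15-12-24+2 = 136

|A∪B∪C| = 136


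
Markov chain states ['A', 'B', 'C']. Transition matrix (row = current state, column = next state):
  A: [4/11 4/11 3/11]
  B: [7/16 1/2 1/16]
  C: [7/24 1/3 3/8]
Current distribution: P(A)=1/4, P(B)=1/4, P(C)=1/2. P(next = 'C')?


P(next=C) = Σᵢ P(now=i)×P(i→C)
= 1/4×3/11 + 1/4×1/16 + 1/2×3/8
= 3/44 + 1/64 + 3/16 = 191/704

P = 191/704 ≈ 0.2713


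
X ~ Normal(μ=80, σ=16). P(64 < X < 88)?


z₁=(64-80)/16=-1.0, z₂=(88-80)/16=0.5
P = Φ(0.5) - Φ(-1.0) = 0.691462 - 0.158655 = 0.532807 ≈ 0.5328

P(64 < X < 88) ≈ 0.5328


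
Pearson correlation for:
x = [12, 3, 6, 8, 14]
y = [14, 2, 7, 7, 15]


n=5, Σx=43, Σy=45, Σxy=482, Σx²=449, Σy²=523
r = (5×482 - 43×45)/√((5×449 - 43²)(5×523 - 45²))
= 475/√(396×590) = 475/√233640 ≈ 475/483.3632 ≈ 0.9827

r ≈ 0.9827


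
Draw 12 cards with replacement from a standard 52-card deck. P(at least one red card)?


P(not a red card) = 26/52 = 1/2
P(none in 12 draws) = (1/2)^12 = 1/4096
P(≥1 red card) = 1 - 1/4096 = 4095/4096

P = 4095/4096 ≈ 99.98%


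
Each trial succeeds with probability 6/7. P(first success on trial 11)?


Geometric: P(X=11) = (1-p)^(k-1)×p = (1/7)^10×6/7 = 6/1977326743

P(X=11) = 6/1977326743 ≈ 0.00%


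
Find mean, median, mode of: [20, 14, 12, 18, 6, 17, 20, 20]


Sorted: [6, 12, 14, 17, 18, 20, 20, 20]
Mean = 127/8
Median = 35/2
Freq: {20: 3, 14: 1, 12: 1, 18: 1, 6: 1, 17: 1}
Mode: [20]

Mean=127/8, Median=35/2, Mode=20


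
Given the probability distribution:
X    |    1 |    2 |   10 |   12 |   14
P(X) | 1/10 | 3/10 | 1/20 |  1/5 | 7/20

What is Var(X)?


E[X] = 17/2
E[X²] = 1037/10
Var(X) = E[X²] - (E[X])² = 1037/10 - 289/4 = 629/20

Var(X) = 629/20 ≈ 31.4500


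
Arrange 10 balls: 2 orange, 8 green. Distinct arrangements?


10!/(2!×8!) = 45

45


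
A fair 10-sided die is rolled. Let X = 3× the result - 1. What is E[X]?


E[die] = (1+10)/2 = 11/2
E[X] = 3×11/2 - 1 = 31/2

E[X] = 31/2


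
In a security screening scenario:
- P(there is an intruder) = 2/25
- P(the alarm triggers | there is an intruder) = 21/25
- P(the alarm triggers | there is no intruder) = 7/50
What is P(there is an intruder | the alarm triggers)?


Using Bayes' theorem:
P(A|B) = P(B|A)·P(A) / P(B)

P(the alarm triggers) = 21/25 × 2/25 + 7/50 × 23/25
= 42/625 + 161/1250 = 49/250

P(there is an intruder|the alarm triggers) = (42/625) / (49/250) = 12/35

P(there is an intruder|the alarm triggers) = 12/35 ≈ 34.29%


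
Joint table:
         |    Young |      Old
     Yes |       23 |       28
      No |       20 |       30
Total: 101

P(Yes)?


P(Yes) = (23+28)/101 = 51/101

P(Yes) = 51/101 ≈ 50.50%


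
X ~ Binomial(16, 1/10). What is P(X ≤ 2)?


P(X ≤ 2) = Σ P(X=i) for i=0..2
P(X=0) = 1853020188851841/10000000000000000
P(X=1) = 205891132094649/625000000000000
P(X=2) = 68630377364883/250000000000000
Sum = 1578498679392309/2000000000000000

P(X ≤ 2) = 1578498679392309/2000000000000000 ≈ 78.92%


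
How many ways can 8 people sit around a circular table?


Circular arrangements of 8 distinct objects: fix one position to break rotational symmetry.
(n-1)! = 7! = 5040

5040


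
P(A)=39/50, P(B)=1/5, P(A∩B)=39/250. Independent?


P(A)×P(B) = 39/250
P(A∩B) = 39/250
Equal ✓ → Independent

Yes, independent


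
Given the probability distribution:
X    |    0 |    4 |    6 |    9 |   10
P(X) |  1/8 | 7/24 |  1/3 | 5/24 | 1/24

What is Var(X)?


E[X] = 131/24
E[X²] = 905/24
Var(X) = E[X²] - (E[X])² = 905/24 - 17161/576 = 4559/576

Var(X) = 4559/576 ≈ 7.9149


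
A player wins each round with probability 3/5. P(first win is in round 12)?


Geometric: P(X=12) = (1-p)^(k-1)×p = (2/5)^11×3/5 = 6144/244140625

P(X=12) = 6144/244140625 ≈ 0.00%


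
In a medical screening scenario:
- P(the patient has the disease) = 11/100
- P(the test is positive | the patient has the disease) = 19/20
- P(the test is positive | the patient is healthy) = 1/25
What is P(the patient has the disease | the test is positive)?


Using Bayes' theorem:
P(A|B) = P(B|A)·P(A) / P(B)

P(the test is positive) = 19/20 × 11/100 + 1/25 × 89/100
= 209/2000 + 89/2500 = 1401/10000

P(the patient has the disease|the test is positive) = (209/2000) / (1401/10000) = 1045/1401

P(the patient has the disease|the test is positive) = 1045/1401 ≈ 74.59%


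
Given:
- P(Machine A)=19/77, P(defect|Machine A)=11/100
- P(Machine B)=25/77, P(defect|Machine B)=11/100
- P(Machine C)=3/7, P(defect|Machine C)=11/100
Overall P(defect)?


P(B) = Σ P(B|Aᵢ)×P(Aᵢ)
  11/100×19/77 = 19/700
  11/100×25/77 = 1/28
  11/100×3/7 = 33/700
Sum = 11/100

P(defect) = 11/100 ≈ 11.00%


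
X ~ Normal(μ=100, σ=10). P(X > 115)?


z = (115-100)/10 = 1.5
P(X > 115) = 1 - P(Z ≤ 1.5) = 1 - 0.9332 = 0.0668

P(X > 115) ≈ 0.0668


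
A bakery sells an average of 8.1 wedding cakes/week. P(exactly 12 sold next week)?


Poisson(λ=8.1): P(X=12) = e^(-λ)×λ^k/k!
= e^(-8.1) × 8.1^12 / 12!
≈ 0.0003035391381 × 79766443076.9 / 479001600 ≈ 0.050547

P(X=12) ≈ 0.050547 ≈ 5.05%


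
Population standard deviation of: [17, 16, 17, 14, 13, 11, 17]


Mean = 105/7 = 15
  (17-15)²=4
  (16-15)²=1
  (17-15)²=4
  (14-15)²=1
  (13-15)²=4
  (11-15)²=16
  (17-15)²=4
Σ(x-μ)² = 34
σ² = 34/7

σ = √(34/7) ≈ 2.2039


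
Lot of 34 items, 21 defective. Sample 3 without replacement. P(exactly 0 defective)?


Hypergeometric: C(21,0)×C(13,3)/C(34,3)
= 1×286/5984 = 13/272

P(X=0) = 13/272 ≈ 4.78%


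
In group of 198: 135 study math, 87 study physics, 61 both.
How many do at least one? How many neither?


|A∪B| = 135+87-61 = 161
Neither = 198-161 = 37

At least one: 161; Neither: 37


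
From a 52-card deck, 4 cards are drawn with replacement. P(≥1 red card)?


P(not a red card) = 26/52 = 1/2
P(none in 4 draws) = (1/2)^4 = 1/16
P(≥1 red card) = 1 - 1/16 = 15/16

P = 15/16 ≈ 93.75%


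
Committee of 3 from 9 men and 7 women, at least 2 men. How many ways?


Count by #men:
  2M,1W: C(9,2)×C(7,1)=252
  3M,0W: C(9,3)×C(7,0)=84
Total = 336

336


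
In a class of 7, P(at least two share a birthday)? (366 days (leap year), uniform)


P(all different) = Π(366-i)/366 for i=0..6
= 0.943914
P(match) = 1 - 0.943914 = 0.056086

P ≈ 0.0561 ≈ 5.61%


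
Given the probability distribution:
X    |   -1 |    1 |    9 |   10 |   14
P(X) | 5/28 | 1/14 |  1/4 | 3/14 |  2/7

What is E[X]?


E[X] = Σ x·P(X=x)
= (-1)×(5/28) + (1)×(1/14) + (9)×(1/4) + (10)×(3/14) + (14)×(2/7)
= 58/7

E[X] = 58/7


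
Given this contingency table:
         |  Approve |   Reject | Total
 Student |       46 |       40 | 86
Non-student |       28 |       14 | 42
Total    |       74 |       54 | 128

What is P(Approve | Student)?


P(Approve | Student) = 46/(46+40) = 46/86 = 23/43

P(Approve|Student) = 23/43 ≈ 53.49%


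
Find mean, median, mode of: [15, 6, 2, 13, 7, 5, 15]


Sorted: [2, 5, 6, 7, 13, 15, 15]
Mean = 63/7 = 9
Median = 7
Freq: {15: 2, 6: 1, 2: 1, 13: 1, 7: 1, 5: 1}
Mode: [15]

Mean=9, Median=7, Mode=15


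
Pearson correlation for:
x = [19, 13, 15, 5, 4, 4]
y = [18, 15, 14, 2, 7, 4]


n=6, Σx=60, Σy=60, Σxy=801, Σx²=812, Σy²=814
r = (6×801 - 60×60)/√((6×812 - 60²)(6×814 - 60²))
= 1206/√(1272×1284) = 1206/√1633248 ≈ 1206/1277.9859 ≈ 0.9437

r ≈ 0.9437


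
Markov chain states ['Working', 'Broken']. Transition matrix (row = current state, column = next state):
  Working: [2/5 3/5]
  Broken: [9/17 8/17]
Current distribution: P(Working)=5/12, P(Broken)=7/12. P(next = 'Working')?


P(next=Working) = Σᵢ P(now=i)×P(i→Working)
= 5/12×2/5 + 7/12×9/17
= 1/6 + 21/68 = 97/204

P = 97/204 ≈ 0.4755


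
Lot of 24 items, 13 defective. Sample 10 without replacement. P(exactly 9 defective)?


Hypergeometric: C(13,9)×C(11,1)/C(24,10)
= 715×11/1961256 = 715/178296

P(X=9) = 715/178296 ≈ 0.40%


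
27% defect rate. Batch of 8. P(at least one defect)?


P(all good) = (73/100)^8 = 806460091894081/10000000000000000
P(≥1 defect) = 9193539908105919/10000000000000000

P = 9193539908105919/10000000000000000 ≈ 91.94%


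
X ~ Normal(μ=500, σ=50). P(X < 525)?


z = (525-500)/50 = 0.5
P(Z < 0.5) = 0.6915

P(X < 525) ≈ 0.6915


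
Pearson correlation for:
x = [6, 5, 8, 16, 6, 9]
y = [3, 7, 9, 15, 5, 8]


n=6, Σx=50, Σy=47, Σxy=467, Σx²=498, Σy²=453
r = (6×467 - 50×47)/√((6×498 - 50²)(6×453 - 47²))
= 452/√(488×509) = 452/√248392 ≈ 452/498.3894 ≈ 0.9069

r ≈ 0.9069


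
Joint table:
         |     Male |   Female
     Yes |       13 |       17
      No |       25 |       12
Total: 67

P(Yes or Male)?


P(Yes∨Male) = P(Yes) + P(Male) - P(Yes∧Male)
= (30 + 38 - 13)/67 = 55/67

P = 55/67 ≈ 82.09%


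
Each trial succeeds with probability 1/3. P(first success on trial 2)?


Geometric: P(X=2) = (1-p)^(k-1)×p = (2/3)^1×1/3 = 2/9

P(X=2) = 2/9 ≈ 22.22%


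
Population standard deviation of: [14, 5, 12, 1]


Mean = 32/4 = 8
  (14-8)²=36
  (5-8)²=9
  (12-8)²=16
  (1-8)²=49
Σ(x-μ)² = 110
σ² = 110/4 = 55/2

σ = √(55/2) ≈ 5.2440


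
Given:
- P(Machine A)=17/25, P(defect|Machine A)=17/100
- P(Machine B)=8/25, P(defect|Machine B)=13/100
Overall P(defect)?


P(B) = Σ P(B|Aᵢ)×P(Aᵢ)
  17/100×17/25 = 289/2500
  13/100×8/25 = 26/625
Sum = 393/2500

P(defect) = 393/2500 ≈ 15.72%


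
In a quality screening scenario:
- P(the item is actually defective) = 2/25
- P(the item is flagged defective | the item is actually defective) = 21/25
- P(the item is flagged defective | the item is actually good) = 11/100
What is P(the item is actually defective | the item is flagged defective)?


Using Bayes' theorem:
P(A|B) = P(B|A)·P(A) / P(B)

P(the item is flagged defective) = 21/25 × 2/25 + 11/100 × 23/25
= 42/625 + 253/2500 = 421/2500

P(the item is actually defective|the item is flagged defective) = (42/625) / (421/2500) = 168/421

P(the item is actually defective|the item is flagged defective) = 168/421 ≈ 39.90%


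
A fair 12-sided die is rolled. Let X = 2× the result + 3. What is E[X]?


E[die] = (1+12)/2 = 13/2
E[X] = 2×13/2 + 3 = 16

E[X] = 16


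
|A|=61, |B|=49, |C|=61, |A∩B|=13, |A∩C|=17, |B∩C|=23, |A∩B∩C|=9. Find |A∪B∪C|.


|A∪B∪C| = 61+49+61-13-17-23+9 = 127

|A∪B∪C| = 127


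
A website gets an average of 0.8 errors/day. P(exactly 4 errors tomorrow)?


Poisson(λ=0.8): P(X=4) = e^(-λ)×λ^k/k!
= e^(-0.8) × 0.8^4 / 4!
≈ 0.4493289641 × 0.4096 / 24 ≈ 0.007669

P(X=4) ≈ 0.007669 ≈ 0.77%


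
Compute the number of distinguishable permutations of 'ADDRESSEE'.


Letters: 9, freq: {'A': 1, 'D': 2, 'R': 1, 'E': 3, 'S': 2}
9!/(1!×2!×1!×3!×2!) = 362880/24 = 15120

15120


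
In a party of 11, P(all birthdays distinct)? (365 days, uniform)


P(all different) = Π(365-i)/365 for i=0..10
= (365/365)×(364/365)×...×(355/365)
= 0.858859

P ≈ 0.8589 ≈ 85.89%


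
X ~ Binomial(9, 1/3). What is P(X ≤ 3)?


P(X ≤ 3) = Σ P(X=i) for i=0..3
P(X=0) = 512/19683
P(X=1) = 256/2187
P(X=2) = 512/2187
P(X=3) = 1792/6561
Sum = 12800/19683

P(X ≤ 3) = 12800/19683 ≈ 65.03%


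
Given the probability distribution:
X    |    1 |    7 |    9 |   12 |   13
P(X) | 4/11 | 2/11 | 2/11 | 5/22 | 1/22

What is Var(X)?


E[X] = 145/22
E[X²] = 1417/22
Var(X) = E[X²] - (E[X])² = 1417/22 - 21025/484 = 10149/484

Var(X) = 10149/484 ≈ 20.9690


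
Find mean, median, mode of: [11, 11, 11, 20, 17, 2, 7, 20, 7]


Sorted: [2, 7, 7, 11, 11, 11, 17, 20, 20]
Mean = 106/9
Median = 11
Freq: {11: 3, 20: 2, 17: 1, 2: 1, 7: 2}
Mode: [11]

Mean=106/9, Median=11, Mode=11


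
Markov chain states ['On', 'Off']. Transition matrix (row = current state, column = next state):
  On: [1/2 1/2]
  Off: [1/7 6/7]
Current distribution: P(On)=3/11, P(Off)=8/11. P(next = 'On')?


P(next=On) = Σᵢ P(now=i)×P(i→On)
= 3/11×1/2 + 8/11×1/7
= 3/22 + 8/77 = 37/154

P = 37/154 ≈ 0.2403


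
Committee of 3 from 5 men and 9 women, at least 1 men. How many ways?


Count by #men:
  1M,2W: C(5,1)×C(9,2)=180
  2M,1W: C(5,2)×C(9,1)=90
  3M,0W: C(5,3)×C(9,0)=10
Total = 280

280


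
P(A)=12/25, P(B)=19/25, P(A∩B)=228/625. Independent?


P(A)×P(B) = 228/625
P(A∩B) = 228/625
Equal ✓ → Independent

Yes, independent


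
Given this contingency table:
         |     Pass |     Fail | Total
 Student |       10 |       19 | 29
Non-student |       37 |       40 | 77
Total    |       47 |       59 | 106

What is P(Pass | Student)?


P(Pass | Student) = 10/(10+19) = 10/29

P(Pass|Student) = 10/29 ≈ 34.48%


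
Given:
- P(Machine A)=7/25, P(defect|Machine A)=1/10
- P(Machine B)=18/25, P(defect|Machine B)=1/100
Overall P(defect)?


P(B) = Σ P(B|Aᵢ)×P(Aᵢ)
  1/10×7/25 = 7/250
  1/100×18/25 = 9/1250
Sum = 22/625

P(defect) = 22/625 ≈ 3.52%


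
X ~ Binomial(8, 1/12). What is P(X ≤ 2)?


P(X ≤ 2) = Σ P(X=i) for i=0..2
P(X=0) = 214358881/429981696
P(X=1) = 19487171/53747712
P(X=2) = 12400927/107495424
Sum = 139953319/143327232

P(X ≤ 2) = 139953319/143327232 ≈ 97.65%
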